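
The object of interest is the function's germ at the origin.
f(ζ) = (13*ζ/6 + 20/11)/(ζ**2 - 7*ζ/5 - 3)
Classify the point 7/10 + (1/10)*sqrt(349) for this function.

The denominator factor ζ**2 - 7*ζ/5 - 3 vanishes at 7/10 + (1/10)*sqrt(349) and appears to the power 1; the numerator there equals 2201/660 + (13/60)*sqrt(349), nonzero, and no other factor vanishes.
Hence a pole whose order is the multiplicity, 1.

The point is a pole of order 1.


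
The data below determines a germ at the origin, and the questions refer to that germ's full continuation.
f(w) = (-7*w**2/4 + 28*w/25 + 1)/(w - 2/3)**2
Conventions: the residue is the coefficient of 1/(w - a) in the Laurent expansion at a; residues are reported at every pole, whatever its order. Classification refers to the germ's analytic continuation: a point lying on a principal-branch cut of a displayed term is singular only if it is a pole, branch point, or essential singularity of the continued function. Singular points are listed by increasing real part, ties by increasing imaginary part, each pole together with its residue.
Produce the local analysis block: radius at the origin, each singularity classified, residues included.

Radius of convergence at 0: 2/3.
At 2/3: a pole of order 2; residue -91/75.

Denominator factor (w - 2/3)^2: pole of order 2 at 2/3, modulus 2/3.
The radius of convergence is the smallest modulus among the singular points: 2/3.
At the order-2 pole 2/3 set g(w) = (w - (2/3))^2*f(w) = -7*w**2/4 + 28*w/25 + 1.
Order-2 pole: residue = g'(a); g'(2/3) = -91/75, so the residue is -91/75.


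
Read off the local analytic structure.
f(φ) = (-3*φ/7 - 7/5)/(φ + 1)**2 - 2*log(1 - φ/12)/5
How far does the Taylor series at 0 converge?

Denominator factor (φ + 1)^2: pole of order 2 at -1, modulus 1.
Branch term (-2/5)*log(1 - φ/(12)): its argument vanishes at φ = 12, a logarithmic branch point, modulus 12.
The radius of convergence is the smallest modulus among the singular points: 1.

The radius of convergence is 1.


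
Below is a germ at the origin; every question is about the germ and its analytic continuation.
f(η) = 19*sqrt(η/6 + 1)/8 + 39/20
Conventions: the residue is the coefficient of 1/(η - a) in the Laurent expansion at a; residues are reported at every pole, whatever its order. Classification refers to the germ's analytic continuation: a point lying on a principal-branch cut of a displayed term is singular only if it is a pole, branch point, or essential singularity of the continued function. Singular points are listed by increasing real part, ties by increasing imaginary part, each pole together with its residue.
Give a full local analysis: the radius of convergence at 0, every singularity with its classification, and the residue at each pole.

Branch term (19/8)*sqrt(1 - η/(-6)): its argument vanishes at η = -6, a square-root branch point, modulus 6.
The radius of convergence is the smallest modulus among the singular points: 6.

Radius of convergence at 0: 6.
At -6: an algebraic (square-root) branch point.


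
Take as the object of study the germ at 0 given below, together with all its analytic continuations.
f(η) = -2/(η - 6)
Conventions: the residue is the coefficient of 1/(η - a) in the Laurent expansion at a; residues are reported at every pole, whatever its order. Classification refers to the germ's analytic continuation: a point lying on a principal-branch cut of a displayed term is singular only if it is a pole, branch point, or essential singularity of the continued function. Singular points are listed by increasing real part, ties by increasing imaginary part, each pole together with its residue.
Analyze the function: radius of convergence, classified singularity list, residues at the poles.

Denominator factor (η - 6): pole of order 1 at 6, modulus 6.
The radius of convergence is the smallest modulus among the singular points: 6.
At the order-1 pole 6 set g(η) = (η - (6))*f(η) = -2.
Simple pole: residue = g(a) at a = 6, which is -2.

Radius of convergence at 0: 6.
At 6: a pole of order 1; residue -2.


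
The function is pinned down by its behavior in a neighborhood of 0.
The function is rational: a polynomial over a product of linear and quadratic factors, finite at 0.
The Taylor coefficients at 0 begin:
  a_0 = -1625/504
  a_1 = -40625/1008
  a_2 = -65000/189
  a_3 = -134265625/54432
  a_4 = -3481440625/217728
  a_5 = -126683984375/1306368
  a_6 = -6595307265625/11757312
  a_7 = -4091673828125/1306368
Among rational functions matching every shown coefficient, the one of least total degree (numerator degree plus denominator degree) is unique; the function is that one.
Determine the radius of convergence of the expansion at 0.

No rational of total degree below 6 reproduces all 8 coefficients; solving the [0/6] Pade equations on them gives f(λ) = 39/(7*(λ**2 + 5*λ - 6/5)**3), whose expansion matches every shown term.
Denominator factor (λ**2 + 5*λ - 6/5)^3: discriminant 149/5, real irrational roots -5/2 + (1/10)*sqrt(745) and -5/2 - (1/10)*sqrt(745); poles of order 3, moduli -5/2 + (1/10)*sqrt(745) and 5/2 + (1/10)*sqrt(745).
The radius of convergence is the smallest modulus among the singular points: -5/2 + (1/10)*sqrt(745).

The radius of convergence is -5/2 + (1/10)*sqrt(745).


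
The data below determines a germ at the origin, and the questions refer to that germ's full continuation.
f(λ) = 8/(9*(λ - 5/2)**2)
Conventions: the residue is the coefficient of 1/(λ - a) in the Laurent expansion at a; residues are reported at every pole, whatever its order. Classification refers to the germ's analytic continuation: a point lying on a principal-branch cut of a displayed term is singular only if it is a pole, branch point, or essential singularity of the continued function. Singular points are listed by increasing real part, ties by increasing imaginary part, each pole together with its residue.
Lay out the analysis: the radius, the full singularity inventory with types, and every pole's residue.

Radius of convergence at 0: 5/2.
At 5/2: a pole of order 2; residue 0.

Denominator factor (λ - 5/2)^2: pole of order 2 at 5/2, modulus 5/2.
The radius of convergence is the smallest modulus among the singular points: 5/2.
At the order-2 pole 5/2 set g(λ) = (λ - (5/2))^2*f(λ) = 8/9.
Order-2 pole: residue = g'(a); g'(5/2) = 0, so the residue is 0.


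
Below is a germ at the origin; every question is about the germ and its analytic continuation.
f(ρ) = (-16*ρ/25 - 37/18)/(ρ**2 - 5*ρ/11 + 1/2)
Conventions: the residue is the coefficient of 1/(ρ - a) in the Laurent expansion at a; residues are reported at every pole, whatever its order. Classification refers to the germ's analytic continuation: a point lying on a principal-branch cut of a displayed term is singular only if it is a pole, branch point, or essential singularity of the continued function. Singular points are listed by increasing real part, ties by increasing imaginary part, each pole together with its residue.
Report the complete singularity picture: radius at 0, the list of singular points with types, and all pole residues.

Radius of convergence at 0: (1/2)*sqrt(2).
At (5/22) - ((1/22)*sqrt(217))*i: a pole of order 1; residue (-8/25) - ((2179/19530)*sqrt(217))*i.
At (5/22) + ((1/22)*sqrt(217))*i: a pole of order 1; residue (-8/25) + ((2179/19530)*sqrt(217))*i.

Denominator factor (ρ**2 - 5*ρ/11 + 1/2): discriminant -217/121, complex-conjugate roots (5/22) + ((1/22)*sqrt(217))*i and (5/22) - ((1/22)*sqrt(217))*i; poles of order 1, moduli (1/2)*sqrt(2) and (1/2)*sqrt(2).
The radius of convergence is the smallest modulus among the singular points: (1/2)*sqrt(2).
The factor ρ**2 - 5*ρ/11 + 1/2 splits as (ρ - a)(ρ - a') with a = (5/22) - ((1/22)*sqrt(217))*i, a' = (5/22) + ((1/22)*sqrt(217))*i. At the order-1 pole a set g(ρ) = (ρ - a)*f(ρ) = [-16*ρ/25 - 37/18] / (ρ - a').
Simple pole: residue = g(a) at a = (5/22) - ((1/22)*sqrt(217))*i, which is (-8/25) - ((2179/19530)*sqrt(217))*i.
The factor ρ**2 - 5*ρ/11 + 1/2 splits as (ρ - a)(ρ - a') with a = (5/22) + ((1/22)*sqrt(217))*i, a' = (5/22) - ((1/22)*sqrt(217))*i. At the order-1 pole a set g(ρ) = (ρ - a)*f(ρ) = [-16*ρ/25 - 37/18] / (ρ - a').
Simple pole: residue = g(a) at a = (5/22) + ((1/22)*sqrt(217))*i, which is (-8/25) + ((2179/19530)*sqrt(217))*i.
List the singular points by increasing real part (a conjugate pair: the negative imaginary part first).


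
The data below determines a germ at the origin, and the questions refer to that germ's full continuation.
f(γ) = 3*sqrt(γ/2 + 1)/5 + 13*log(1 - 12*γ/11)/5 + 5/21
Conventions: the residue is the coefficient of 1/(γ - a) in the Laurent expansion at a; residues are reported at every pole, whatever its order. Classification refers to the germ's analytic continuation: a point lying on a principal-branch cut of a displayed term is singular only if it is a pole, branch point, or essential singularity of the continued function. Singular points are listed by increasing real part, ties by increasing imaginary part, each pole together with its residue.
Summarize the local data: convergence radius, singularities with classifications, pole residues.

Radius of convergence at 0: 11/12.
At -2: an algebraic (square-root) branch point.
At 11/12: a logarithmic branch point.

Branch term (13/5)*log(1 - γ/(11/12)): its argument vanishes at γ = 11/12, a logarithmic branch point, modulus 11/12.
Branch term (3/5)*sqrt(1 - γ/(-2)): its argument vanishes at γ = -2, a square-root branch point, modulus 2.
The radius of convergence is the smallest modulus among the singular points: 11/12.
List the singular points by increasing real part (a conjugate pair: the negative imaginary part first).


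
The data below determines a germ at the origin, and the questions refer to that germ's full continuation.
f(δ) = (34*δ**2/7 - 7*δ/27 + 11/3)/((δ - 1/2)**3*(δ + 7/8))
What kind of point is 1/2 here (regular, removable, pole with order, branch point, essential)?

The denominator factor δ - 1/2 vanishes at 1/2 and appears to the power 3; the numerator there equals 898/189, nonzero, and no other factor vanishes.
Hence a pole whose order is the multiplicity, 3.

The point is a pole of order 3.


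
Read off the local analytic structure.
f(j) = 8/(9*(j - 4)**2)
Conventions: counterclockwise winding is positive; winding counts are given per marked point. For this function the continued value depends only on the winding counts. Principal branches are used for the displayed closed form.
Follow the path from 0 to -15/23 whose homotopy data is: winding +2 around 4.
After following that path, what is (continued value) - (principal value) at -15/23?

The function is rational, hence single-valued: continuing it around any pole returns the same value, so the difference is 0.

Continued minus principal equals 0.


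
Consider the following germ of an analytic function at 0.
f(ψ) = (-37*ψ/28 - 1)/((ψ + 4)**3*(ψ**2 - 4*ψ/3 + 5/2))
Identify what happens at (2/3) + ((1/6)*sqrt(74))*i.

The point is a pole of order 1.

The denominator factor ψ**2 - 4*ψ/3 + 5/2 vanishes at (2/3) + ((1/6)*sqrt(74))*i and appears to the power 1; the numerator there equals (-79/42) - ((37/168)*sqrt(74))*i, nonzero, and no other factor vanishes.
Hence a pole whose order is the multiplicity, 1.


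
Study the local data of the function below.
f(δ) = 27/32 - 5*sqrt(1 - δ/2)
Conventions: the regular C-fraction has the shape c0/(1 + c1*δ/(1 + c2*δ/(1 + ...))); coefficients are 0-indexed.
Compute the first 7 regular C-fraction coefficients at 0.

Taylor coefficients (expand at 0): a_0 = -133/32, a_1 = 5/4, a_2 = 5/32, a_3 = 5/128, a_4 = 25/2048, a_5 = 35/8192, a_6 = 105/65536.
c0 = a_0 = -133/32. Peel one level at a time: if S = 1 + c*δ/S' with S'(0) = 1, then c is the δ-coefficient of S and S' = c*δ/(S - 1).
S_1 = c0/f = 1 + (40/133)*δ + (2265/17689)*δ^2 + ...; c1 = 40/133.
S_2 = c1*δ/(S_1 - 1) = 1 + (-453/1064)*δ + (-1/64)*δ^2 + ...; c2 = -453/1064.
S_3 = c2*δ/(S_2 - 1) = 1 + (-133/3624)*δ + (-102809/13133376)*δ^2 + ...; c3 = -133/3624.
S_4 = c3*δ/(S_3 - 1) = 1 + (-773/3624)*δ + (-1/64)*δ^2 + ...; c4 = -773/3624.
S_5 = c4*δ/(S_4 - 1) = 1 + (-453/6184)*δ + (-495129/38241856)*δ^2 + ...; c5 = -453/6184.
S_6 = c5*δ/(S_5 - 1) = 1 + (-1093/6184)*δ + ...; c6 = -1093/6184.

The regular C-fraction coefficients are [-133/32, 40/133, -453/1064, -133/3624, -773/3624, -453/6184, -1093/6184].


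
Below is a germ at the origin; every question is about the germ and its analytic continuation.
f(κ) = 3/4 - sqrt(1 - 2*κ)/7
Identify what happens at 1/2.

The point is an algebraic (square-root) branch point.

The term (-1/7)*sqrt(1 - κ/(1/2)) has argument 1 - 1/2/(1/2) = 0 at 1/2: a square-root (algebraic, two-sheeted) branch point; the remaining terms are analytic or single-valued there.


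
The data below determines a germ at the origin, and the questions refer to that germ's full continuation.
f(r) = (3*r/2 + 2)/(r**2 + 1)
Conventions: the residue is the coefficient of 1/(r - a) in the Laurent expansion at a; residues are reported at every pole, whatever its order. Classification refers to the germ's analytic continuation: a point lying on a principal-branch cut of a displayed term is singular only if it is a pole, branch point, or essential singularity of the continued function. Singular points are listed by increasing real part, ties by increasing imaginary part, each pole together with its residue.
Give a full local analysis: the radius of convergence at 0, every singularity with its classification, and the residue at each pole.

Radius of convergence at 0: 1.
At -(1)*i: a pole of order 1; residue (3/4) + (1)*i.
At (1)*i: a pole of order 1; residue (3/4) - (1)*i.

Denominator factor (r**2 + 1): discriminant -4, complex-conjugate roots (1)*i and -(1)*i; poles of order 1, moduli 1 and 1.
The radius of convergence is the smallest modulus among the singular points: 1.
The factor r**2 + 1 splits as (r - a)(r - a') with a = -(1)*i, a' = (1)*i. At the order-1 pole a set g(r) = (r - a)*f(r) = [3*r/2 + 2] / (r - a').
Simple pole: residue = g(a) at a = -(1)*i, which is (3/4) + (1)*i.
The factor r**2 + 1 splits as (r - a)(r - a') with a = (1)*i, a' = -(1)*i. At the order-1 pole a set g(r) = (r - a)*f(r) = [3*r/2 + 2] / (r - a').
Simple pole: residue = g(a) at a = (1)*i, which is (3/4) - (1)*i.
List the singular points by increasing real part (a conjugate pair: the negative imaginary part first).


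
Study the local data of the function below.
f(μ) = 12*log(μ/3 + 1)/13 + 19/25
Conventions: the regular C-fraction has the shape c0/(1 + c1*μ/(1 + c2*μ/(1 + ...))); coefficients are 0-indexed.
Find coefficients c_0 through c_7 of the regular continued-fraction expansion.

The regular C-fraction coefficients are [19/25, -100/247, 847/1482, 247/15246, 1147/7623, 847/17205, 1347/11470, 1147/18858].

Taylor coefficients (expand at 0): a_0 = 19/25, a_1 = 4/13, a_2 = -2/39, a_3 = 4/351, a_4 = -1/351, a_5 = 4/5265, a_6 = -2/9477, a_7 = 4/66339.
c0 = a_0 = 19/25. Peel one level at a time: if S = 1 + c*μ/S' with S'(0) = 1, then c is the μ-coefficient of S and S' = c*μ/(S - 1).
S_1 = c0/f = 1 + (-100/247)*μ + (42350/183027)*μ^2 + ...; c1 = -100/247.
S_2 = c1*μ/(S_1 - 1) = 1 + (847/1482)*μ + (-1/108)*μ^2 + ...; c2 = 847/1482.
S_3 = c2*μ/(S_2 - 1) = 1 + (247/15246)*μ + (-283309/116220258)*μ^2 + ...; c3 = 247/15246.
S_4 = c3*μ/(S_3 - 1) = 1 + (1147/7623)*μ + (-1/135)*μ^2 + ...; c4 = 1147/7623.
S_5 = c4*μ/(S_4 - 1) = 1 + (847/17205)*μ + (-380303/65780450)*μ^2 + ...; c5 = 847/17205.
S_6 = c5*μ/(S_5 - 1) = 1 + (1347/11470)*μ + (-1/140)*μ^2 + ...; c6 = 1347/11470.
S_7 = c6*μ/(S_6 - 1) = 1 + (1147/18858)*μ + ...; c7 = 1147/18858.


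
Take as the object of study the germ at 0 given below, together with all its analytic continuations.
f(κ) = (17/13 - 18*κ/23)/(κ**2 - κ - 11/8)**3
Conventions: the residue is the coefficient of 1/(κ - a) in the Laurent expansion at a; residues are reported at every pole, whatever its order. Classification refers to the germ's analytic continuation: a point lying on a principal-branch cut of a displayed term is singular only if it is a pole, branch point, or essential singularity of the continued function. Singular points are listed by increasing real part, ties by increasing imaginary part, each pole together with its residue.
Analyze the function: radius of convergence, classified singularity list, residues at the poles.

Radius of convergence at 0: -1/2 + (1/4)*sqrt(26).
At 1/2 - (1/4)*sqrt(26): a pole of order 3; residue -(6576/656903)*sqrt(26).
At 1/2 + (1/4)*sqrt(26): a pole of order 3; residue (6576/656903)*sqrt(26).


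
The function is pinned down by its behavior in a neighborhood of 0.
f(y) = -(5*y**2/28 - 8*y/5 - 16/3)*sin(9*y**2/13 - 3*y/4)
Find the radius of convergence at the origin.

The radius of convergence is infinite.

The factor -sin(9*y**2/13 - 3*y/4) is entire and contributes no finite singular point.
The polynomial part has no poles.
No finite singular points: the Taylor series at 0 converges everywhere.


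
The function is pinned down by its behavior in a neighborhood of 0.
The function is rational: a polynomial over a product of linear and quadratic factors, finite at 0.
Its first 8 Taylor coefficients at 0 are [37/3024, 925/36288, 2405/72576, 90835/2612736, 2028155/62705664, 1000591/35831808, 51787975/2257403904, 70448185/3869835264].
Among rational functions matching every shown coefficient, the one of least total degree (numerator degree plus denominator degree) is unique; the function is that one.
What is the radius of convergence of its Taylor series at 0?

The radius of convergence is 3/2.

No rational of total degree below 5 reproduces all 8 coefficients; solving the [0/5] Pade equations on them gives f(κ) = -37/(21*(κ - 4)**3*(κ - 3/2)**2), whose expansion matches every shown term.
Denominator factor (κ - 3/2)^2: pole of order 2 at 3/2, modulus 3/2.
Denominator factor (κ - 4)^3: pole of order 3 at 4, modulus 4.
The radius of convergence is the smallest modulus among the singular points: 3/2.


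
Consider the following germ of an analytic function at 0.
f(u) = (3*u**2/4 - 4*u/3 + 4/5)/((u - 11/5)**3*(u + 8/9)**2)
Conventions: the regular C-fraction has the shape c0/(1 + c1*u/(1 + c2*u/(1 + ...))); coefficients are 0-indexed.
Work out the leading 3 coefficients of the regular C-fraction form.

Taylor coefficients (expand at 0): a_0 = -2025/21296, a_1 = 227475/937024, a_2 = -68734575/164916224.
c0 = a_0 = -2025/21296. Peel one level at a time: if S = 1 + c*u/S' with S'(0) = 1, then c is the u-coefficient of S and S' = c*u/(S - 1).
S_1 = c0/f = 1 + (337/132)*u + (148789/69696)*u^2 + ...; c1 = 337/132.
S_2 = c1*u/(S_1 - 1) = 1 + (-148789/177936)*u + ...; c2 = -148789/177936.

The regular C-fraction coefficients are [-2025/21296, 337/132, -148789/177936].


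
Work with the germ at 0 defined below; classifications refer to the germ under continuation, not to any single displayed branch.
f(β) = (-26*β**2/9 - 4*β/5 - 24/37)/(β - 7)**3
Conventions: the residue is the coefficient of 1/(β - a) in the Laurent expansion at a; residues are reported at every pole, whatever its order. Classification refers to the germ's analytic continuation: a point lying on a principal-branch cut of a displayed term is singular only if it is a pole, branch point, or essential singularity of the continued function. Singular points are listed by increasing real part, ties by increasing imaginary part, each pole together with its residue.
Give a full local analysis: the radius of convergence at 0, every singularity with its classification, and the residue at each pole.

Radius of convergence at 0: 7.
At 7: a pole of order 3; residue -26/9.

Denominator factor (β - 7)^3: pole of order 3 at 7, modulus 7.
The radius of convergence is the smallest modulus among the singular points: 7.
At the order-3 pole 7 set g(β) = (β - (7))^3*f(β) = -26*β**2/9 - 4*β/5 - 24/37.
Order-3 pole: residue = g''(a)/2; g''(7) = -52/9, so the residue is -26/9.


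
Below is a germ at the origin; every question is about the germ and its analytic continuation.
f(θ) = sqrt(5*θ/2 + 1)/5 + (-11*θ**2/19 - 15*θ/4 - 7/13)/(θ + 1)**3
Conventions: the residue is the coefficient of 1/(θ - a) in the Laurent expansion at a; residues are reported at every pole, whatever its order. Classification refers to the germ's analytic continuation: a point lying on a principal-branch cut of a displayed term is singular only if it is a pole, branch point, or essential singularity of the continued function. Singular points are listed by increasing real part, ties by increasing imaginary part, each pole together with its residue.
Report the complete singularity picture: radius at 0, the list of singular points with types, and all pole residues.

Denominator factor (θ + 1)^3: pole of order 3 at -1, modulus 1.
Branch term (1/5)*sqrt(1 - θ/(-2/5)): its argument vanishes at θ = -2/5, a square-root branch point, modulus 2/5.
The radius of convergence is the smallest modulus among the singular points: 2/5.
The branch term is analytic at -1 and contributes nothing to the residue; only the rational part matters.
At the order-3 pole -1 set g(θ) = (θ - (-1))^3*(rational part) = -11*θ**2/19 - 15*θ/4 - 7/13.
Order-3 pole: residue = g''(a)/2; g''(-1) = -22/19, so the residue is -11/19.
List the singular points by increasing real part (a conjugate pair: the negative imaginary part first).

Radius of convergence at 0: 2/5.
At -1: a pole of order 3; residue -11/19.
At -2/5: an algebraic (square-root) branch point.


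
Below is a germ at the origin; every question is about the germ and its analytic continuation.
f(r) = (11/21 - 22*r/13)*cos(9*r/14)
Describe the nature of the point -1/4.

The point is a regular point.

There is no denominator, hence no pole anywhere.
The factor cos(9*r/14) is entire.
So the germ continues analytically to -1/4.


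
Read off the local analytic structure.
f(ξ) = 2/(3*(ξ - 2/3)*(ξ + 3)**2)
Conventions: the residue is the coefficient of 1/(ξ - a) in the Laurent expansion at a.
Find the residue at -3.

The residue is -6/121.

At the order-2 pole -3 set g(ξ) = (ξ - (-3))^2*f(ξ) = 2/(3*(ξ - 2/3)).
Order-2 pole: residue = g'(a); g'(-3) = -6/121, so the residue is -6/121.


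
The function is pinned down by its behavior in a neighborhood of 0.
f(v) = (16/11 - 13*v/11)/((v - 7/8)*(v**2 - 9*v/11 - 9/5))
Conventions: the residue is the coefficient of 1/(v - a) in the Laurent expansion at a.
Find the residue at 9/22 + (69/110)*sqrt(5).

The residue is 740/6161 - (72508/425109)*sqrt(5).

The factor v**2 - 9*v/11 - 9/5 splits as (v - a)(v - a') with a = 9/22 + (69/110)*sqrt(5), a' = 9/22 - (69/110)*sqrt(5). At the order-1 pole a set g(v) = (v - a)*f(v) = [(16/11 - 13*v/11)/(v - 7/8)] / (v - a').
Simple pole: residue = g(a) at a = 9/22 + (69/110)*sqrt(5), which is 740/6161 - (72508/425109)*sqrt(5).


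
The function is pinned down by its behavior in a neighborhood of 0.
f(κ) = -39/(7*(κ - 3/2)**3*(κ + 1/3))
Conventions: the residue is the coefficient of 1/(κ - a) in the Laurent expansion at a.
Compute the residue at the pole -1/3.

The residue is 8424/9317.

At the order-1 pole -1/3 set g(κ) = (κ - (-1/3))*f(κ) = -39/(7*(κ - 3/2)**3).
Simple pole: residue = g(a) at a = -1/3, which is 8424/9317.


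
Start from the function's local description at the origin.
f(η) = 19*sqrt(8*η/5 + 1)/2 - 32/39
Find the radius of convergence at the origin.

The radius of convergence is 5/8.

Branch term (19/2)*sqrt(1 - η/(-5/8)): its argument vanishes at η = -5/8, a square-root branch point, modulus 5/8.
The radius of convergence is the smallest modulus among the singular points: 5/8.


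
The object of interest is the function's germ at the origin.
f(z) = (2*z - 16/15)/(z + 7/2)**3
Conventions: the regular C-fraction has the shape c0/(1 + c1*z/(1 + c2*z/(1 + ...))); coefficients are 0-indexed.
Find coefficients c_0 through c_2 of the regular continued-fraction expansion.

The regular C-fraction coefficients are [-128/5145, 153/56, -5611/2856].

Taylor coefficients (expand at 0): a_0 = -128/5145, a_1 = 816/12005, a_2 = -4384/84035.
c0 = a_0 = -128/5145. Peel one level at a time: if S = 1 + c*z/S' with S'(0) = 1, then c is the z-coefficient of S and S' = c*z/(S - 1).
S_1 = c0/f = 1 + (153/56)*z + (16833/3136)*z^2 + ...; c1 = 153/56.
S_2 = c1*z/(S_1 - 1) = 1 + (-5611/2856)*z + ...; c2 = -5611/2856.


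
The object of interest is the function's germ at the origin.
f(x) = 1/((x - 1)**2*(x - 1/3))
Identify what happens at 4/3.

Denominator factors: x - 1 = 1/3 at x = 4/3; x - 1/3 = 1 at x = 4/3 — none vanishes.
So the germ continues analytically to 4/3.

The point is a regular point.


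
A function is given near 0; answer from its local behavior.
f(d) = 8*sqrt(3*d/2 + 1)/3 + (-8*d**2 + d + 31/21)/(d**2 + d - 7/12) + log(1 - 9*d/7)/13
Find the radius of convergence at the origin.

The radius of convergence is -1/2 + (1/6)*sqrt(30).

Denominator factor (d**2 + d - 7/12): discriminant 10/3, real irrational roots -1/2 + (1/6)*sqrt(30) and -1/2 - (1/6)*sqrt(30); poles of order 1, moduli -1/2 + (1/6)*sqrt(30) and 1/2 + (1/6)*sqrt(30).
Branch term (8/3)*sqrt(1 - d/(-2/3)): its argument vanishes at d = -2/3, a square-root branch point, modulus 2/3.
Branch term (1/13)*log(1 - d/(7/9)): its argument vanishes at d = 7/9, a logarithmic branch point, modulus 7/9.
The radius of convergence is the smallest modulus among the singular points: -1/2 + (1/6)*sqrt(30).


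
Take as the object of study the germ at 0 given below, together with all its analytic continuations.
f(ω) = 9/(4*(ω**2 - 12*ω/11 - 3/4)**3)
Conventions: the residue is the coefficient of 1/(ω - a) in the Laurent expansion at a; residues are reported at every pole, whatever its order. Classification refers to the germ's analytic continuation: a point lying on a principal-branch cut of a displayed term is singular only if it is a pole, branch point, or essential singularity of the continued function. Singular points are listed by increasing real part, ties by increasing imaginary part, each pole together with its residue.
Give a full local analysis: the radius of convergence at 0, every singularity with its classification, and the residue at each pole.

Radius of convergence at 0: -6/11 + (13/22)*sqrt(3).
At 6/11 - (13/22)*sqrt(3): a pole of order 3; residue -(161051/742586)*sqrt(3).
At 6/11 + (13/22)*sqrt(3): a pole of order 3; residue (161051/742586)*sqrt(3).

Denominator factor (ω**2 - 12*ω/11 - 3/4)^3: discriminant 507/121, real irrational roots 6/11 + (13/22)*sqrt(3) and 6/11 - (13/22)*sqrt(3); poles of order 3, moduli 6/11 + (13/22)*sqrt(3) and -6/11 + (13/22)*sqrt(3).
The radius of convergence is the smallest modulus among the singular points: -6/11 + (13/22)*sqrt(3).
The factor ω**2 - 12*ω/11 - 3/4 splits as (ω - a)(ω - a') with a = 6/11 - (13/22)*sqrt(3), a' = 6/11 + (13/22)*sqrt(3). At the order-3 pole a set g(ω) = (ω - a)^3*f(ω) = [9/4] / (ω - a')^3.
Order-3 pole: residue = g''(a)/2; g''(6/11 - (13/22)*sqrt(3)) = -(161051/371293)*sqrt(3), so the residue is -(161051/742586)*sqrt(3).
The factor ω**2 - 12*ω/11 - 3/4 splits as (ω - a)(ω - a') with a = 6/11 + (13/22)*sqrt(3), a' = 6/11 - (13/22)*sqrt(3). At the order-3 pole a set g(ω) = (ω - a)^3*f(ω) = [9/4] / (ω - a')^3.
Order-3 pole: residue = g''(a)/2; g''(6/11 + (13/22)*sqrt(3)) = (161051/371293)*sqrt(3), so the residue is (161051/742586)*sqrt(3).
List the singular points by increasing real part (a conjugate pair: the negative imaginary part first).


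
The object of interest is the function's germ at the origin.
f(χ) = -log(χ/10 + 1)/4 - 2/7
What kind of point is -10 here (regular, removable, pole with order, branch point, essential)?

The term (-1/4)*log(1 - χ/(-10)) has argument 1 - -10/(-10) = 0 at -10: a logarithmic (infinitely-sheeted) branch point; the remaining terms are analytic or single-valued there.

The point is a logarithmic branch point.


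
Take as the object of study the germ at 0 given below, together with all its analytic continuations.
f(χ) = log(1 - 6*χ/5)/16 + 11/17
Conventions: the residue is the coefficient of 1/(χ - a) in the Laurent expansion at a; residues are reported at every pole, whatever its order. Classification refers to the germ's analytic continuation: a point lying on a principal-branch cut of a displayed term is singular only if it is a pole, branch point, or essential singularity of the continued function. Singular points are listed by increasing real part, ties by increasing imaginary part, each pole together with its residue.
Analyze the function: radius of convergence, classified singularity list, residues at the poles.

Radius of convergence at 0: 5/6.
At 5/6: a logarithmic branch point.

Branch term (1/16)*log(1 - χ/(5/6)): its argument vanishes at χ = 5/6, a logarithmic branch point, modulus 5/6.
The radius of convergence is the smallest modulus among the singular points: 5/6.


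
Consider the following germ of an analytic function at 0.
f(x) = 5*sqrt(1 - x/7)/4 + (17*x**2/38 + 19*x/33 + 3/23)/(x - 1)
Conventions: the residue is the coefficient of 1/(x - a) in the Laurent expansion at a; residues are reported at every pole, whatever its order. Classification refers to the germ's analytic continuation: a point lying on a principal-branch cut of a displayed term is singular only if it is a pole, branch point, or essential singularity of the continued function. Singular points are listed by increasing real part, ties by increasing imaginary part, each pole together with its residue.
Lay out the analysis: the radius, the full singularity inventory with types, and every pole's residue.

Denominator factor (x - 1): pole of order 1 at 1, modulus 1.
Branch term (5/4)*sqrt(1 - x/(7)): its argument vanishes at x = 7, a square-root branch point, modulus 7.
The radius of convergence is the smallest modulus among the singular points: 1.
The branch term is analytic at 1 and contributes nothing to the residue; only the rational part matters.
At the order-1 pole 1 set g(x) = (x - (1))*(rational part) = 17*x**2/38 + 19*x/33 + 3/23.
Simple pole: residue = g(a) at a = 1, which is 33271/28842.
List the singular points by increasing real part (a conjugate pair: the negative imaginary part first).

Radius of convergence at 0: 1.
At 1: a pole of order 1; residue 33271/28842.
At 7: an algebraic (square-root) branch point.


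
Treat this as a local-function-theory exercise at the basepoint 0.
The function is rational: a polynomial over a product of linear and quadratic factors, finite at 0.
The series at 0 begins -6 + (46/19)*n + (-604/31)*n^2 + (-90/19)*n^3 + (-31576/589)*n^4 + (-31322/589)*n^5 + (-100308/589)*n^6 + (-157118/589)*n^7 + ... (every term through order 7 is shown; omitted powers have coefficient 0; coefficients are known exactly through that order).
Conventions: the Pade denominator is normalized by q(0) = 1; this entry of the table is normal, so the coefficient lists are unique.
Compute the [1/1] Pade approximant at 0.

The Pade approximant has numerator coefficients [-6, -621334/13547]; denominator coefficients [1, 5738/713].

Taylor coefficients needed (read off): a_0 = -6, a_1 = 46/19, a_2 = -604/31.
Write the denominator as Q(n) = 1 + q1*n. Requiring Q*f - P = O(n^3) with deg P <= 1 kills the coefficients of n^2..n^2 in Q*f:
  n^2: a_2 + q1*a_1 = 0, i.e. -604/31 + (46/19)*q1 = 0.
Solving this linear system: q1 = 5738/713.
The numerator is Q*f truncated at degree 1: P0 = a_0 = -6; P1 = a_1 + q1*a_0 = -621334/13547.


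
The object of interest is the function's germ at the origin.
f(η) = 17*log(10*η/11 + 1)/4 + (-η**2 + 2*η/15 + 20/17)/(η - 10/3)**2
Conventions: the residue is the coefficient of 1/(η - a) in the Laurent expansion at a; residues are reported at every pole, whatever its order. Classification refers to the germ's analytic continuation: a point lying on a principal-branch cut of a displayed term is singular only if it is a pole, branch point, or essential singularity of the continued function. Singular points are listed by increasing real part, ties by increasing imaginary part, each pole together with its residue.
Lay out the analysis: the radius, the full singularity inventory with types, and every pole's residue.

Denominator factor (η - 10/3)^2: pole of order 2 at 10/3, modulus 10/3.
Branch term (17/4)*log(1 - η/(-11/10)): its argument vanishes at η = -11/10, a logarithmic branch point, modulus 11/10.
The radius of convergence is the smallest modulus among the singular points: 11/10.
The branch term is analytic at 10/3 and contributes nothing to the residue; only the rational part matters.
At the order-2 pole 10/3 set g(η) = (η - (10/3))^2*(rational part) = -η**2 + 2*η/15 + 20/17.
Order-2 pole: residue = g'(a); g'(10/3) = -98/15, so the residue is -98/15.
List the singular points by increasing real part (a conjugate pair: the negative imaginary part first).

Radius of convergence at 0: 11/10.
At -11/10: a logarithmic branch point.
At 10/3: a pole of order 2; residue -98/15.


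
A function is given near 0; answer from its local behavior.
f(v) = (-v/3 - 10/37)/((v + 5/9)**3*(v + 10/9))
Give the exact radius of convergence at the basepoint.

Denominator factor (v + 10/9): pole of order 1 at -10/9, modulus 10/9.
Denominator factor (v + 5/9)^3: pole of order 3 at -5/9, modulus 5/9.
The radius of convergence is the smallest modulus among the singular points: 5/9.

The radius of convergence is 5/9.


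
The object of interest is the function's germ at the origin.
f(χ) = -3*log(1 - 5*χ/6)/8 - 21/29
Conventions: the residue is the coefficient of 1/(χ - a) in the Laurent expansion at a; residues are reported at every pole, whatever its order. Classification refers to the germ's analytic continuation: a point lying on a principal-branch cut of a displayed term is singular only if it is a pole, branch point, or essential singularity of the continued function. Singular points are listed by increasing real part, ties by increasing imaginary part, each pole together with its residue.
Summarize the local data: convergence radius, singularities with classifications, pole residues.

Branch term (-3/8)*log(1 - χ/(6/5)): its argument vanishes at χ = 6/5, a logarithmic branch point, modulus 6/5.
The radius of convergence is the smallest modulus among the singular points: 6/5.

Radius of convergence at 0: 6/5.
At 6/5: a logarithmic branch point.


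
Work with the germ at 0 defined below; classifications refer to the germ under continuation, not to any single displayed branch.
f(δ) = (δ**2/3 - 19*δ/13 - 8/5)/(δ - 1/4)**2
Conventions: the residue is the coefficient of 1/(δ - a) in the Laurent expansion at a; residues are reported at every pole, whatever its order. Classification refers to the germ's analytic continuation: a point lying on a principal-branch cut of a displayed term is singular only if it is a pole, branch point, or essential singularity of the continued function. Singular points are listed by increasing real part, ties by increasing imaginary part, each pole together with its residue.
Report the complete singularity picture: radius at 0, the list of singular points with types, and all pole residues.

Radius of convergence at 0: 1/4.
At 1/4: a pole of order 2; residue -101/78.

Denominator factor (δ - 1/4)^2: pole of order 2 at 1/4, modulus 1/4.
The radius of convergence is the smallest modulus among the singular points: 1/4.
At the order-2 pole 1/4 set g(δ) = (δ - (1/4))^2*f(δ) = δ**2/3 - 19*δ/13 - 8/5.
Order-2 pole: residue = g'(a); g'(1/4) = -101/78, so the residue is -101/78.


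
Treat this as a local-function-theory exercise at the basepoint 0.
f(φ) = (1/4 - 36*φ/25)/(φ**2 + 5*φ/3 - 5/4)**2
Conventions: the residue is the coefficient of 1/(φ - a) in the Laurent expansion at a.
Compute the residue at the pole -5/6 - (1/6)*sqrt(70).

The residue is (783/49000)*sqrt(70).

The factor φ**2 + 5*φ/3 - 5/4 splits as (φ - a)(φ - a') with a = -5/6 - (1/6)*sqrt(70), a' = -5/6 + (1/6)*sqrt(70). At the order-2 pole a set g(φ) = (φ - a)^2*f(φ) = [1/4 - 36*φ/25] / (φ - a')^2.
Order-2 pole: residue = g'(a); g'(-5/6 - (1/6)*sqrt(70)) = (783/49000)*sqrt(70), so the residue is (783/49000)*sqrt(70).


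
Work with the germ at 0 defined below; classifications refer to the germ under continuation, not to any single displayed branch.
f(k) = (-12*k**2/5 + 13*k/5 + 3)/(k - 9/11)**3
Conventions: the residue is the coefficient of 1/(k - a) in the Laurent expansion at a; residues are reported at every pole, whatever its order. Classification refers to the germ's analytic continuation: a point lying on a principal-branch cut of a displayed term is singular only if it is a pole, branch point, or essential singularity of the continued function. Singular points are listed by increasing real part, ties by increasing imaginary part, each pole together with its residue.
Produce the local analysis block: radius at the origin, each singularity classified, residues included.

Radius of convergence at 0: 9/11.
At 9/11: a pole of order 3; residue -12/5.

Denominator factor (k - 9/11)^3: pole of order 3 at 9/11, modulus 9/11.
The radius of convergence is the smallest modulus among the singular points: 9/11.
At the order-3 pole 9/11 set g(k) = (k - (9/11))^3*f(k) = -12*k**2/5 + 13*k/5 + 3.
Order-3 pole: residue = g''(a)/2; g''(9/11) = -24/5, so the residue is -12/5.


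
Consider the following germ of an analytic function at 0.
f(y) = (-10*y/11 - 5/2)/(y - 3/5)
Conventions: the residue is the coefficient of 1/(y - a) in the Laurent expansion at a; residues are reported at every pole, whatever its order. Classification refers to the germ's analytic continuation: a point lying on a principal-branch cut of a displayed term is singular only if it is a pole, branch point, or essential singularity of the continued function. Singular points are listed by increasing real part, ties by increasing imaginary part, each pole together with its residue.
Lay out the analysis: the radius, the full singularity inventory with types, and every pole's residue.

Radius of convergence at 0: 3/5.
At 3/5: a pole of order 1; residue -67/22.

Denominator factor (y - 3/5): pole of order 1 at 3/5, modulus 3/5.
The radius of convergence is the smallest modulus among the singular points: 3/5.
At the order-1 pole 3/5 set g(y) = (y - (3/5))*f(y) = -10*y/11 - 5/2.
Simple pole: residue = g(a) at a = 3/5, which is -67/22.


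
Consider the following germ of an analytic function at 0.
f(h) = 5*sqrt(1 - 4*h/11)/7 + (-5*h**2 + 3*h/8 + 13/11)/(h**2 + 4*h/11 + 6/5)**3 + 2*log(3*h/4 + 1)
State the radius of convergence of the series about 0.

Denominator factor (h**2 + 4*h/11 + 6/5)^3: discriminant -2824/605, complex-conjugate roots (-2/11) + ((1/55)*sqrt(3530))*i and (-2/11) - ((1/55)*sqrt(3530))*i; poles of order 3, moduli (1/5)*sqrt(30) and (1/5)*sqrt(30).
Branch term (5/7)*sqrt(1 - h/(11/4)): its argument vanishes at h = 11/4, a square-root branch point, modulus 11/4.
Branch term (2)*log(1 - h/(-4/3)): its argument vanishes at h = -4/3, a logarithmic branch point, modulus 4/3.
The radius of convergence is the smallest modulus among the singular points: (1/5)*sqrt(30).

The radius of convergence is (1/5)*sqrt(30).


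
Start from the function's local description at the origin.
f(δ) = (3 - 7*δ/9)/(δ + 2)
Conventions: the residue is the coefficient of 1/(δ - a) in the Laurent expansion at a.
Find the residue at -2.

At the order-1 pole -2 set g(δ) = (δ - (-2))*f(δ) = 3 - 7*δ/9.
Simple pole: residue = g(a) at a = -2, which is 41/9.

The residue is 41/9.


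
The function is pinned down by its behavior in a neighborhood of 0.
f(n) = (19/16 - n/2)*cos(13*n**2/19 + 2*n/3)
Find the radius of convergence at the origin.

The factor cos(13*n**2/19 + 2*n/3) is entire and contributes no finite singular point.
The polynomial part has no poles.
No finite singular points: the Taylor series at 0 converges everywhere.

The radius of convergence is infinite.


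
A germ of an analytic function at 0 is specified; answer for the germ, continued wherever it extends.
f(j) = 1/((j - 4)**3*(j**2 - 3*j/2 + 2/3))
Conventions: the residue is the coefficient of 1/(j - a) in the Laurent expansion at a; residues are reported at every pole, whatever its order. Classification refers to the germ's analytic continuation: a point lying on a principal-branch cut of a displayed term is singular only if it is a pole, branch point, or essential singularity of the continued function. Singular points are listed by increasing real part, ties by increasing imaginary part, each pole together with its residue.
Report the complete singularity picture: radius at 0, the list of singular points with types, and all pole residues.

Radius of convergence at 0: (1/3)*sqrt(6).
At (3/4) - ((1/12)*sqrt(15))*i: a pole of order 1; residue (-3411/262144) - ((14391/1310720)*sqrt(15))*i.
At (3/4) + ((1/12)*sqrt(15))*i: a pole of order 1; residue (-3411/262144) + ((14391/1310720)*sqrt(15))*i.
At 4: a pole of order 3; residue 3411/131072.
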